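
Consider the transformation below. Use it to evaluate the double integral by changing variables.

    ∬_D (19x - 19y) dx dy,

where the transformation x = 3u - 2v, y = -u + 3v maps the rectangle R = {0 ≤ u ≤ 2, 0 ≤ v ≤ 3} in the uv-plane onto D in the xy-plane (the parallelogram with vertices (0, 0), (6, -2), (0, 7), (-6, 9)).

Compute the Jacobian determinant of (x, y) with respect to (u, v):

    ∂(x,y)/∂(u,v) = | 3  -2 | = (3)(3) - (-2)(-1) = 7.
                   | -1  3 |

Its absolute value is |J| = 7 (the area scaling factor).

Substituting x = 3u - 2v, y = -u + 3v into the integrand,

    19x - 19y → 76u - 95v,

so the integral becomes

    ∬_R (76u - 95v) · |J| du dv = ∫_0^2 ∫_0^3 (532u - 665v) dv du.

Inner (v): 1596u - 5985/2.
Outer (u): -2793.

Therefore ∬_D (19x - 19y) dx dy = -2793.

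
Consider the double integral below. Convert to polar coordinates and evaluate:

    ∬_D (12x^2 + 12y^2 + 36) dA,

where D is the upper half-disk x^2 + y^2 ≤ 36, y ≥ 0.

The region D is 0 ≤ r ≤ 6, 0 ≤ θ ≤ π in polar coordinates, where x = r cos(θ), y = r sin(θ), and dA = r dr dθ.

Under the substitution, the integrand becomes 12r^2 + 36, so

    ∬_D (12x^2 + 12y^2 + 36) dA = ∫_{0}^{π} ∫_{0}^{6} (12r^2 + 36) · r dr dθ.

Inner integral (in r): ∫_{0}^{6} (12r^2 + 36) · r dr = 4536.

Outer integral (in θ): ∫_{0}^{π} (4536) dθ = 4536π.

Therefore ∬_D (12x^2 + 12y^2 + 36) dA = 4536π.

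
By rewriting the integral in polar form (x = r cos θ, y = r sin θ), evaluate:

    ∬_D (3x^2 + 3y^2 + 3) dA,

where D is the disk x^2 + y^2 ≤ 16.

The region D is 0 ≤ r ≤ 4, 0 ≤ θ ≤ 2π in polar coordinates, where x = r cos(θ), y = r sin(θ), and dA = r dr dθ.

Under the substitution, the integrand becomes 3r^2 + 3, so

    ∬_D (3x^2 + 3y^2 + 3) dA = ∫_{0}^{2π} ∫_{0}^{4} (3r^2 + 3) · r dr dθ.

Inner integral (in r): ∫_{0}^{4} (3r^2 + 3) · r dr = 216.

Outer integral (in θ): ∫_{0}^{2π} (216) dθ = 432π.

Therefore ∬_D (3x^2 + 3y^2 + 3) dA = 432π.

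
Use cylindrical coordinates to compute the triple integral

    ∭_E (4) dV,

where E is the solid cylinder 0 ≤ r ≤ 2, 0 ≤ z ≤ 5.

In cylindrical coordinates, x = r cos(θ), y = r sin(θ), z = z, and dV = r dr dθ dz.

The integrand becomes 4, so

    ∭_E (4) dV = ∫_{0}^{2π} ∫_{0}^{2} ∫_{0}^{5} (4) · r dz dr dθ.

Inner (z): 20r.
Middle (r from 0 to 2): 40.
Outer (θ): 80π.

Therefore the triple integral equals 80π.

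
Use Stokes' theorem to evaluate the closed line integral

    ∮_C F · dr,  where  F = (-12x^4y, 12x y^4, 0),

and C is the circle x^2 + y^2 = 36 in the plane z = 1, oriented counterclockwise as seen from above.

Let S be the flat disk x^2 + y^2 ≤ 36 in the plane z = 1, with upward unit normal n̂ = ẑ. By Stokes' theorem,

    ∮_C F · dr = ∬_S (∇ × F) · n̂ dS = ∬_D (curl F)_z dA,

where D is the disk x^2 + y^2 ≤ 36.

Compute the curl of F = (-12x^4y, 12x y^4, 0):
    (∇ × F)_x = ∂F_z/∂y - ∂F_y/∂z = 0,
    (∇ × F)_y = ∂F_x/∂z - ∂F_z/∂x = 0,
    (∇ × F)_z = ∂F_y/∂x - ∂F_x/∂y = 12x^4 + 12y^4.

On z = 1, (curl F)_z = 12x^4 + 12y^4.

Convert to polar (x = r cos θ, y = r sin θ, dA = r dr dθ); the integrand becomes 12r^4(sin(θ)^4 + cos(θ)^4), so

    ∬_D (curl F)_z dA = ∫_0^{2π} ∫_0^{6} (12r^4(sin(θ)^4 + cos(θ)^4)) · r dr dθ.

Inner (r from 0 to 6): 93312sin(θ)^4 + 93312cos(θ)^4.
Outer (θ from 0 to 2π): 139968π.

Therefore ∮_C F · dr = 139968π.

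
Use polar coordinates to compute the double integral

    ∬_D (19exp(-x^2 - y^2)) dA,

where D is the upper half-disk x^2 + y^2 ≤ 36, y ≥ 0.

The region D is 0 ≤ r ≤ 6, 0 ≤ θ ≤ π in polar coordinates, where x = r cos(θ), y = r sin(θ), and dA = r dr dθ.

Under the substitution, the integrand becomes 19exp(-r^2), so

    ∬_D (19exp(-x^2 - y^2)) dA = ∫_{0}^{π} ∫_{0}^{6} (19exp(-r^2)) · r dr dθ.

Inner integral (in r): ∫_{0}^{6} (19exp(-r^2)) · r dr = 19/2 - 19exp(-36)/2.

Outer integral (in θ): ∫_{0}^{π} (19/2 - 19exp(-36)/2) dθ = -19π (1 - exp(36))exp(-36)/2.

Therefore ∬_D (19exp(-x^2 - y^2)) dA = -19π (1 - exp(36))exp(-36)/2.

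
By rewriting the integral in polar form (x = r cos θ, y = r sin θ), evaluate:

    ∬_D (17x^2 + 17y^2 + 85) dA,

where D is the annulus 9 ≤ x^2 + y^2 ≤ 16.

The region D is 3 ≤ r ≤ 4, 0 ≤ θ ≤ 2π in polar coordinates, where x = r cos(θ), y = r sin(θ), and dA = r dr dθ.

Under the substitution, the integrand becomes 17r^2 + 85, so

    ∬_D (17x^2 + 17y^2 + 85) dA = ∫_{0}^{2π} ∫_{3}^{4} (17r^2 + 85) · r dr dθ.

Inner integral (in r): ∫_{3}^{4} (17r^2 + 85) · r dr = 4165/4.

Outer integral (in θ): ∫_{0}^{2π} (4165/4) dθ = 4165π/2.

Therefore ∬_D (17x^2 + 17y^2 + 85) dA = 4165π/2.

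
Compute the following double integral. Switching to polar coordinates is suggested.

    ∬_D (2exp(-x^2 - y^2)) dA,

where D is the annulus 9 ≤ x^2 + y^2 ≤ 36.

The region D is 3 ≤ r ≤ 6, 0 ≤ θ ≤ 2π in polar coordinates, where x = r cos(θ), y = r sin(θ), and dA = r dr dθ.

Under the substitution, the integrand becomes 2exp(-r^2), so

    ∬_D (2exp(-x^2 - y^2)) dA = ∫_{0}^{2π} ∫_{3}^{6} (2exp(-r^2)) · r dr dθ.

Inner integral (in r): ∫_{3}^{6} (2exp(-r^2)) · r dr = -(1 - exp(27))exp(-36).

Outer integral (in θ): ∫_{0}^{2π} (-(1 - exp(27))exp(-36)) dθ = -2π (1 - exp(27))exp(-36).

Therefore ∬_D (2exp(-x^2 - y^2)) dA = -2π (1 - exp(27))exp(-36).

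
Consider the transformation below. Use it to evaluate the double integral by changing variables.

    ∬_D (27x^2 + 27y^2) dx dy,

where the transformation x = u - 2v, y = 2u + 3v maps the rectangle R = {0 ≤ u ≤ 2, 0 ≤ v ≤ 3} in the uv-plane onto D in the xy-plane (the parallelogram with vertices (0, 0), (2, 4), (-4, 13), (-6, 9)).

Compute the Jacobian determinant of (x, y) with respect to (u, v):

    ∂(x,y)/∂(u,v) = | 1  -2 | = (1)(3) - (-2)(2) = 7.
                   | 2  3 |

Its absolute value is |J| = 7 (the area scaling factor).

Substituting x = u - 2v, y = 2u + 3v into the integrand,

    27x^2 + 27y^2 → 135u^2 + 216u v + 351v^2,

so the integral becomes

    ∬_R (135u^2 + 216u v + 351v^2) · |J| du dv = ∫_0^2 ∫_0^3 (945u^2 + 1512u v + 2457v^2) dv du.

Inner (v): 2835u^2 + 6804u + 22113.
Outer (u): 65394.

Therefore ∬_D (27x^2 + 27y^2) dx dy = 65394.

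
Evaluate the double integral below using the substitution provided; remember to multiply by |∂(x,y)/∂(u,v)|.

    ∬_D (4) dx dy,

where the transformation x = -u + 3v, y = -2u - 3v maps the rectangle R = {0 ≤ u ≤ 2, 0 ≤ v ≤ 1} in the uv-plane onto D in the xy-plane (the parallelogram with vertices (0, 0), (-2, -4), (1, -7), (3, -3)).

Compute the Jacobian determinant of (x, y) with respect to (u, v):

    ∂(x,y)/∂(u,v) = | -1  3 | = (-1)(-3) - (3)(-2) = 9.
                   | -2  -3 |

Its absolute value is |J| = 9 (the area scaling factor).

Substituting x = -u + 3v, y = -2u - 3v into the integrand,

    4 → 4,

so the integral becomes

    ∬_R (4) · |J| du dv = ∫_0^2 ∫_0^1 (36) dv du.

Inner (v): 36.
Outer (u): 72.

Therefore ∬_D (4) dx dy = 72.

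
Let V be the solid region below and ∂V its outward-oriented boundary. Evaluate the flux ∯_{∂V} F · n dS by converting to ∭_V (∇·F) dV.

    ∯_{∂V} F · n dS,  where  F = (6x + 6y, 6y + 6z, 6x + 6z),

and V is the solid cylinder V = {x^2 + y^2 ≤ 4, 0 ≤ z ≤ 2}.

By the divergence theorem,

    ∯_{∂V} F · n dS = ∭_V (∇ · F) dV.

Compute the divergence:
    ∇ · F = ∂F_x/∂x + ∂F_y/∂y + ∂F_z/∂z = 6 + 6 + 6 = 18.

In cylindrical coordinates, x = r cos(θ), y = r sin(θ), z = z, dV = r dr dθ dz, with 0 ≤ r ≤ 2, 0 ≤ θ ≤ 2π, 0 ≤ z ≤ 2.

The integrand, after substitution and multiplying by the volume element, becomes (18) · r, so

    ∭_V (∇·F) dV = ∫_0^{2π} ∫_0^{2} ∫_0^{2} (18) · r dz dr dθ.

Inner (z from 0 to 2): 36r.
Middle (r from 0 to 2): 72.
Outer (θ from 0 to 2π): 144π.

Therefore ∯_{∂V} F · n dS = 144π.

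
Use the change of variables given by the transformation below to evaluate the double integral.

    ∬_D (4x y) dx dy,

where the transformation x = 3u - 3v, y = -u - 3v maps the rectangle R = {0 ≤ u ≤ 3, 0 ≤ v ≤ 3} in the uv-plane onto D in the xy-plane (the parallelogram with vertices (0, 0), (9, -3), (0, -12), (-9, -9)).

Compute the Jacobian determinant of (x, y) with respect to (u, v):

    ∂(x,y)/∂(u,v) = | 3  -3 | = (3)(-3) - (-3)(-1) = -12.
                   | -1  -3 |

Its absolute value is |J| = 12 (the area scaling factor).

Substituting x = 3u - 3v, y = -u - 3v into the integrand,

    4x y → -12u^2 - 24u v + 36v^2,

so the integral becomes

    ∬_R (-12u^2 - 24u v + 36v^2) · |J| du dv = ∫_0^3 ∫_0^3 (-144u^2 - 288u v + 432v^2) dv du.

Inner (v): -432u^2 - 1296u + 3888.
Outer (u): 1944.

Therefore ∬_D (4x y) dx dy = 1944.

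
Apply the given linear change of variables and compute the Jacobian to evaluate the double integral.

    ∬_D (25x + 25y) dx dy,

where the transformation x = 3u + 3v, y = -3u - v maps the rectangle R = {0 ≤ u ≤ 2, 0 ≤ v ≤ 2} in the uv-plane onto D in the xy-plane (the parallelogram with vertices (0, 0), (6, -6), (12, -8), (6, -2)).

Compute the Jacobian determinant of (x, y) with respect to (u, v):

    ∂(x,y)/∂(u,v) = | 3  3 | = (3)(-1) - (3)(-3) = 6.
                   | -3  -1 |

Its absolute value is |J| = 6 (the area scaling factor).

Substituting x = 3u + 3v, y = -3u - v into the integrand,

    25x + 25y → 50v,

so the integral becomes

    ∬_R (50v) · |J| du dv = ∫_0^2 ∫_0^2 (300v) dv du.

Inner (v): 600.
Outer (u): 1200.

Therefore ∬_D (25x + 25y) dx dy = 1200.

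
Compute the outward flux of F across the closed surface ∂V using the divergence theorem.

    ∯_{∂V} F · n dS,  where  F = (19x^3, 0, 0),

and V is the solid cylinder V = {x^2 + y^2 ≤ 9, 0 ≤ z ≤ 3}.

By the divergence theorem,

    ∯_{∂V} F · n dS = ∭_V (∇ · F) dV.

Compute the divergence:
    ∇ · F = ∂F_x/∂x + ∂F_y/∂y + ∂F_z/∂z = 57x^2 + 0 + 0 = 57x^2.

In cylindrical coordinates, x = r cos(θ), y = r sin(θ), z = z, dV = r dr dθ dz, with 0 ≤ r ≤ 3, 0 ≤ θ ≤ 2π, 0 ≤ z ≤ 3.

The integrand, after substitution and multiplying by the volume element, becomes (57r^2cos(θ)^2) · r, so

    ∭_V (∇·F) dV = ∫_0^{2π} ∫_0^{3} ∫_0^{3} (57r^2cos(θ)^2) · r dz dr dθ.

Inner (z from 0 to 3): 171r^3cos(θ)^2.
Middle (r from 0 to 3): 13851cos(θ)^2/4.
Outer (θ from 0 to 2π): 13851π/4.

Therefore ∯_{∂V} F · n dS = 13851π/4.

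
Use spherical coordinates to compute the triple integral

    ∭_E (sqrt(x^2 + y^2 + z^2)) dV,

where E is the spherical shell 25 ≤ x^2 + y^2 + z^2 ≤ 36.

In spherical coordinates, x = ρ sin(φ) cos(θ), y = ρ sin(φ) sin(θ), z = ρ cos(φ), and dV = ρ^2 sin(φ) dρ dφ dθ.

The integrand becomes ρ, so

    ∭_E (sqrt(x^2 + y^2 + z^2)) dV = ∫_{0}^{2π} ∫_{0}^{π} ∫_{5}^{6} (ρ) · ρ^2 sin(φ) dρ dφ dθ.

Inner (ρ): 671sin(φ)/4.
Middle (φ): 671/2.
Outer (θ): 671π.

Therefore the triple integral equals 671π.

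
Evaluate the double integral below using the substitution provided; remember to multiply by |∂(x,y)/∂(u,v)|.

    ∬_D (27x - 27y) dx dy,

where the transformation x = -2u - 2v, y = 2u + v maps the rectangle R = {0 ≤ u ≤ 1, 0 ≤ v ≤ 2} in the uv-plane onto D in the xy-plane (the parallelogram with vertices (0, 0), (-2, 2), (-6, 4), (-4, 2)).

Compute the Jacobian determinant of (x, y) with respect to (u, v):

    ∂(x,y)/∂(u,v) = | -2  -2 | = (-2)(1) - (-2)(2) = 2.
                   | 2  1 |

Its absolute value is |J| = 2 (the area scaling factor).

Substituting x = -2u - 2v, y = 2u + v into the integrand,

    27x - 27y → -108u - 81v,

so the integral becomes

    ∬_R (-108u - 81v) · |J| du dv = ∫_0^1 ∫_0^2 (-216u - 162v) dv du.

Inner (v): -432u - 324.
Outer (u): -540.

Therefore ∬_D (27x - 27y) dx dy = -540.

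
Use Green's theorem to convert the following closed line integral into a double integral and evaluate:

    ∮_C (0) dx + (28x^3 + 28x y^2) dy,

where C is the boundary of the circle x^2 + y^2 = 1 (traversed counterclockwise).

Green's theorem converts the closed line integral into a double integral over the enclosed region D:

    ∮_C P dx + Q dy = ∬_D (∂Q/∂x - ∂P/∂y) dA.

Here P = 0, Q = 28x^3 + 28x y^2, so

    ∂Q/∂x = 84x^2 + 28y^2,    ∂P/∂y = 0,
    ∂Q/∂x - ∂P/∂y = 84x^2 + 28y^2.

D is the region x^2 + y^2 ≤ 1. Evaluating the double integral:

In polar coordinates (x = r cos θ, y = r sin θ, dA = r dr dθ) the integrand becomes 28r^2(cos(2θ) + 2), so

    ∬_D (84x^2 + 28y^2) dA = ∫_0^{2π} ∫_0^{1} (28r^2(cos(2θ) + 2)) · r dr dθ.

Inner (r from 0 to 1): 7cos(2θ) + 14.
Outer (θ from 0 to 2π): 28π.

Therefore ∮_C P dx + Q dy = 28π.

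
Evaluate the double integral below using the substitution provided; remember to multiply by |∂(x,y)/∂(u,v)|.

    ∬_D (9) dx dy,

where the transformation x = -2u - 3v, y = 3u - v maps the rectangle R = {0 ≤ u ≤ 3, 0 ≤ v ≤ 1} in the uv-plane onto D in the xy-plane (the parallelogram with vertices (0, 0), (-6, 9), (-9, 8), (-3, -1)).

Compute the Jacobian determinant of (x, y) with respect to (u, v):

    ∂(x,y)/∂(u,v) = | -2  -3 | = (-2)(-1) - (-3)(3) = 11.
                   | 3  -1 |

Its absolute value is |J| = 11 (the area scaling factor).

Substituting x = -2u - 3v, y = 3u - v into the integrand,

    9 → 9,

so the integral becomes

    ∬_R (9) · |J| du dv = ∫_0^3 ∫_0^1 (99) dv du.

Inner (v): 99.
Outer (u): 297.

Therefore ∬_D (9) dx dy = 297.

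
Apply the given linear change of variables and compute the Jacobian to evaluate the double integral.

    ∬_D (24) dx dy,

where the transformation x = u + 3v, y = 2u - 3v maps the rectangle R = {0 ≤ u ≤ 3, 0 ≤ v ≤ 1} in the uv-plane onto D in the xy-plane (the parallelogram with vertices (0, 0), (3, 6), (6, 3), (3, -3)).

Compute the Jacobian determinant of (x, y) with respect to (u, v):

    ∂(x,y)/∂(u,v) = | 1  3 | = (1)(-3) - (3)(2) = -9.
                   | 2  -3 |

Its absolute value is |J| = 9 (the area scaling factor).

Substituting x = u + 3v, y = 2u - 3v into the integrand,

    24 → 24,

so the integral becomes

    ∬_R (24) · |J| du dv = ∫_0^3 ∫_0^1 (216) dv du.

Inner (v): 216.
Outer (u): 648.

Therefore ∬_D (24) dx dy = 648.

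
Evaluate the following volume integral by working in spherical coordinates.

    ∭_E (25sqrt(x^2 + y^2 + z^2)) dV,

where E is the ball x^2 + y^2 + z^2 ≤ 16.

In spherical coordinates, x = ρ sin(φ) cos(θ), y = ρ sin(φ) sin(θ), z = ρ cos(φ), and dV = ρ^2 sin(φ) dρ dφ dθ.

The integrand becomes 25ρ, so

    ∭_E (25sqrt(x^2 + y^2 + z^2)) dV = ∫_{0}^{2π} ∫_{0}^{π} ∫_{0}^{4} (25ρ) · ρ^2 sin(φ) dρ dφ dθ.

Inner (ρ): 1600sin(φ).
Middle (φ): 3200.
Outer (θ): 6400π.

Therefore the triple integral equals 6400π.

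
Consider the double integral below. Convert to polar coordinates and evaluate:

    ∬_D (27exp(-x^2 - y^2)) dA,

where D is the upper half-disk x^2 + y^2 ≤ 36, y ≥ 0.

The region D is 0 ≤ r ≤ 6, 0 ≤ θ ≤ π in polar coordinates, where x = r cos(θ), y = r sin(θ), and dA = r dr dθ.

Under the substitution, the integrand becomes 27exp(-r^2), so

    ∬_D (27exp(-x^2 - y^2)) dA = ∫_{0}^{π} ∫_{0}^{6} (27exp(-r^2)) · r dr dθ.

Inner integral (in r): ∫_{0}^{6} (27exp(-r^2)) · r dr = 27/2 - 27exp(-36)/2.

Outer integral (in θ): ∫_{0}^{π} (27/2 - 27exp(-36)/2) dθ = -27π (1 - exp(36))exp(-36)/2.

Therefore ∬_D (27exp(-x^2 - y^2)) dA = -27π (1 - exp(36))exp(-36)/2.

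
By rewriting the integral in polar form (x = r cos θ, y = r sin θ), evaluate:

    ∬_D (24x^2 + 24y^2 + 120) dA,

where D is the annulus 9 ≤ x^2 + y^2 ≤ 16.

The region D is 3 ≤ r ≤ 4, 0 ≤ θ ≤ 2π in polar coordinates, where x = r cos(θ), y = r sin(θ), and dA = r dr dθ.

Under the substitution, the integrand becomes 24r^2 + 120, so

    ∬_D (24x^2 + 24y^2 + 120) dA = ∫_{0}^{2π} ∫_{3}^{4} (24r^2 + 120) · r dr dθ.

Inner integral (in r): ∫_{3}^{4} (24r^2 + 120) · r dr = 1470.

Outer integral (in θ): ∫_{0}^{2π} (1470) dθ = 2940π.

Therefore ∬_D (24x^2 + 24y^2 + 120) dA = 2940π.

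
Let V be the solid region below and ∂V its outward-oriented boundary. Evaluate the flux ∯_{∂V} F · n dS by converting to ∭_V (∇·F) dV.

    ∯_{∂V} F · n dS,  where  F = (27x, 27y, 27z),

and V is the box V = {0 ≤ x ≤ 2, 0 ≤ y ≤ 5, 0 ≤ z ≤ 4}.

By the divergence theorem,

    ∯_{∂V} F · n dS = ∭_V (∇ · F) dV.

Compute the divergence:
    ∇ · F = ∂F_x/∂x + ∂F_y/∂y + ∂F_z/∂z = 27 + 27 + 27 = 81.

V is a rectangular box, so dV = dx dy dz with 0 ≤ x ≤ 2, 0 ≤ y ≤ 5, 0 ≤ z ≤ 4.

Integrate (81) over V as an iterated integral:

    ∭_V (∇·F) dV = ∫_0^{2} ∫_0^{5} ∫_0^{4} (81) dz dy dx.

Inner (z from 0 to 4): 324.
Middle (y from 0 to 5): 1620.
Outer (x from 0 to 2): 3240.

Therefore ∯_{∂V} F · n dS = 3240.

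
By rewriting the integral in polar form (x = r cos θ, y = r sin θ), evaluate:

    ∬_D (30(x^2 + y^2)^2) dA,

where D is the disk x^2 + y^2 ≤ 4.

The region D is 0 ≤ r ≤ 2, 0 ≤ θ ≤ 2π in polar coordinates, where x = r cos(θ), y = r sin(θ), and dA = r dr dθ.

Under the substitution, the integrand becomes 30r^4, so

    ∬_D (30(x^2 + y^2)^2) dA = ∫_{0}^{2π} ∫_{0}^{2} (30r^4) · r dr dθ.

Inner integral (in r): ∫_{0}^{2} (30r^4) · r dr = 320.

Outer integral (in θ): ∫_{0}^{2π} (320) dθ = 640π.

Therefore ∬_D (30(x^2 + y^2)^2) dA = 640π.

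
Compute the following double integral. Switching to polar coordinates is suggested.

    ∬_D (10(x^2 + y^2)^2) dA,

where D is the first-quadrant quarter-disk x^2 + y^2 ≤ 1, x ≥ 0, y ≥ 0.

The region D is 0 ≤ r ≤ 1, 0 ≤ θ ≤ π/2 in polar coordinates, where x = r cos(θ), y = r sin(θ), and dA = r dr dθ.

Under the substitution, the integrand becomes 10r^4, so

    ∬_D (10(x^2 + y^2)^2) dA = ∫_{0}^{π/2} ∫_{0}^{1} (10r^4) · r dr dθ.

Inner integral (in r): ∫_{0}^{1} (10r^4) · r dr = 5/3.

Outer integral (in θ): ∫_{0}^{π/2} (5/3) dθ = 5π/6.

Therefore ∬_D (10(x^2 + y^2)^2) dA = 5π/6.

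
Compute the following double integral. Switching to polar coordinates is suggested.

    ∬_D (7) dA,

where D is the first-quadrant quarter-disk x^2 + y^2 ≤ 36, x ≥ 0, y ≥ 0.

The region D is 0 ≤ r ≤ 6, 0 ≤ θ ≤ π/2 in polar coordinates, where x = r cos(θ), y = r sin(θ), and dA = r dr dθ.

Under the substitution, the integrand becomes 7, so

    ∬_D (7) dA = ∫_{0}^{π/2} ∫_{0}^{6} (7) · r dr dθ.

Inner integral (in r): ∫_{0}^{6} (7) · r dr = 126.

Outer integral (in θ): ∫_{0}^{π/2} (126) dθ = 63π.

Therefore ∬_D (7) dA = 63π.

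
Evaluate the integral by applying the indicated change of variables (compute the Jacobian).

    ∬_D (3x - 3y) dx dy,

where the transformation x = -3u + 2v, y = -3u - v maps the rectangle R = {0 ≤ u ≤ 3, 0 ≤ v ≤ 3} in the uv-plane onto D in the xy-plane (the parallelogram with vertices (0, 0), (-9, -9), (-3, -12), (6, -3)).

Compute the Jacobian determinant of (x, y) with respect to (u, v):

    ∂(x,y)/∂(u,v) = | -3  2 | = (-3)(-1) - (2)(-3) = 9.
                   | -3  -1 |

Its absolute value is |J| = 9 (the area scaling factor).

Substituting x = -3u + 2v, y = -3u - v into the integrand,

    3x - 3y → 9v,

so the integral becomes

    ∬_R (9v) · |J| du dv = ∫_0^3 ∫_0^3 (81v) dv du.

Inner (v): 729/2.
Outer (u): 2187/2.

Therefore ∬_D (3x - 3y) dx dy = 2187/2.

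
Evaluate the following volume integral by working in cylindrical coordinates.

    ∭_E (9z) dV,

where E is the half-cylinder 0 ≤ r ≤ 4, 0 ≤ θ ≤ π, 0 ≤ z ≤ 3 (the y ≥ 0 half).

In cylindrical coordinates, x = r cos(θ), y = r sin(θ), z = z, and dV = r dr dθ dz.

The integrand becomes 9z, so

    ∭_E (9z) dV = ∫_{0}^{π} ∫_{0}^{4} ∫_{0}^{3} (9z) · r dz dr dθ.

Inner (z): 81r/2.
Middle (r from 0 to 4): 324.
Outer (θ): 324π.

Therefore the triple integral equals 324π.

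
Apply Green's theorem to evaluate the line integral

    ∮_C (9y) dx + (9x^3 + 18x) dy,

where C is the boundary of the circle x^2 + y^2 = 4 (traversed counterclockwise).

Green's theorem converts the closed line integral into a double integral over the enclosed region D:

    ∮_C P dx + Q dy = ∬_D (∂Q/∂x - ∂P/∂y) dA.

Here P = 9y, Q = 9x^3 + 18x, so

    ∂Q/∂x = 27x^2 + 18,    ∂P/∂y = 9,
    ∂Q/∂x - ∂P/∂y = 27x^2 + 9.

D is the region x^2 + y^2 ≤ 4. Evaluating the double integral:

In polar coordinates (x = r cos θ, y = r sin θ, dA = r dr dθ) the integrand becomes 27r^2cos(θ)^2 + 9, so

    ∬_D (27x^2 + 9) dA = ∫_0^{2π} ∫_0^{2} (27r^2cos(θ)^2 + 9) · r dr dθ.

Inner (r from 0 to 2): 108cos(θ)^2 + 18.
Outer (θ from 0 to 2π): 144π.

Therefore ∮_C P dx + Q dy = 144π.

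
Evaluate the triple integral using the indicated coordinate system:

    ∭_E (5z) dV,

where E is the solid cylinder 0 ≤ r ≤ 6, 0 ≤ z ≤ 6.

In cylindrical coordinates, x = r cos(θ), y = r sin(θ), z = z, and dV = r dr dθ dz.

The integrand becomes 5z, so

    ∭_E (5z) dV = ∫_{0}^{2π} ∫_{0}^{6} ∫_{0}^{6} (5z) · r dz dr dθ.

Inner (z): 90r.
Middle (r from 0 to 6): 1620.
Outer (θ): 3240π.

Therefore the triple integral equals 3240π.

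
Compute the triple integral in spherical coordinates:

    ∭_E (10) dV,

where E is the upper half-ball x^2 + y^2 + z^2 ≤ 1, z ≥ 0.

In spherical coordinates, x = ρ sin(φ) cos(θ), y = ρ sin(φ) sin(θ), z = ρ cos(φ), and dV = ρ^2 sin(φ) dρ dφ dθ.

The integrand becomes 10, so

    ∭_E (10) dV = ∫_{0}^{2π} ∫_{0}^{π/2} ∫_{0}^{1} (10) · ρ^2 sin(φ) dρ dφ dθ.

Inner (ρ): 10sin(φ)/3.
Middle (φ): 10/3.
Outer (θ): 20π/3.

Therefore the triple integral equals 20π/3.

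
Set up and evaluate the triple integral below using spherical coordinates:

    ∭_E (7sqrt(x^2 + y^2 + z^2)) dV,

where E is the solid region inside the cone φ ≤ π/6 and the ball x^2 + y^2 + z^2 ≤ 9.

In spherical coordinates, x = ρ sin(φ) cos(θ), y = ρ sin(φ) sin(θ), z = ρ cos(φ), and dV = ρ^2 sin(φ) dρ dφ dθ.

The integrand becomes 7ρ, so

    ∭_E (7sqrt(x^2 + y^2 + z^2)) dV = ∫_{0}^{2π} ∫_{0}^{π/6} ∫_{0}^{3} (7ρ) · ρ^2 sin(φ) dρ dφ dθ.

Inner (ρ): 567sin(φ)/4.
Middle (φ): 567/4 - 567sqrt(3)/8.
Outer (θ): 567π (2 - sqrt(3))/4.

Therefore the triple integral equals 567π (2 - sqrt(3))/4.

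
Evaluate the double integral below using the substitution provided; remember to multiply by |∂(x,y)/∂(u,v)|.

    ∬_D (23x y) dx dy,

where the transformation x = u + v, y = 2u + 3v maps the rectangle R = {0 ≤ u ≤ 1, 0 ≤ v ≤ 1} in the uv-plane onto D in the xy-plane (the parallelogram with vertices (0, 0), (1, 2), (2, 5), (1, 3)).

Compute the Jacobian determinant of (x, y) with respect to (u, v):

    ∂(x,y)/∂(u,v) = | 1  1 | = (1)(3) - (1)(2) = 1.
                   | 2  3 |

Its absolute value is |J| = 1 (the area scaling factor).

Substituting x = u + v, y = 2u + 3v into the integrand,

    23x y → 46u^2 + 115u v + 69v^2,

so the integral becomes

    ∬_R (46u^2 + 115u v + 69v^2) · |J| du dv = ∫_0^1 ∫_0^1 (46u^2 + 115u v + 69v^2) dv du.

Inner (v): 46u^2 + 115u/2 + 23.
Outer (u): 805/12.

Therefore ∬_D (23x y) dx dy = 805/12.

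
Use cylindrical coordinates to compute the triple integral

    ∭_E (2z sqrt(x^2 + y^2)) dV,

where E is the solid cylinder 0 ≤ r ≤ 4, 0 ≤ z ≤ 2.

In cylindrical coordinates, x = r cos(θ), y = r sin(θ), z = z, and dV = r dr dθ dz.

The integrand becomes 2r z, so

    ∭_E (2z sqrt(x^2 + y^2)) dV = ∫_{0}^{2π} ∫_{0}^{4} ∫_{0}^{2} (2r z) · r dz dr dθ.

Inner (z): 4r^2.
Middle (r from 0 to 4): 256/3.
Outer (θ): 512π/3.

Therefore the triple integral equals 512π/3.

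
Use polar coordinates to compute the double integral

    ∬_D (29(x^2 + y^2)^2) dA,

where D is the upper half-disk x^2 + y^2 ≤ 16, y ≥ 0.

The region D is 0 ≤ r ≤ 4, 0 ≤ θ ≤ π in polar coordinates, where x = r cos(θ), y = r sin(θ), and dA = r dr dθ.

Under the substitution, the integrand becomes 29r^4, so

    ∬_D (29(x^2 + y^2)^2) dA = ∫_{0}^{π} ∫_{0}^{4} (29r^4) · r dr dθ.

Inner integral (in r): ∫_{0}^{4} (29r^4) · r dr = 59392/3.

Outer integral (in θ): ∫_{0}^{π} (59392/3) dθ = 59392π/3.

Therefore ∬_D (29(x^2 + y^2)^2) dA = 59392π/3.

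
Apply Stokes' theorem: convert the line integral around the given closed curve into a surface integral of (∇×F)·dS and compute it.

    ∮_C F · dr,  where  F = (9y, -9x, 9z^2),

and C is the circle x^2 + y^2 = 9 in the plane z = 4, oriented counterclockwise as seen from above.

Let S be the flat disk x^2 + y^2 ≤ 9 in the plane z = 4, with upward unit normal n̂ = ẑ. By Stokes' theorem,

    ∮_C F · dr = ∬_S (∇ × F) · n̂ dS = ∬_D (curl F)_z dA,

where D is the disk x^2 + y^2 ≤ 9.

Compute the curl of F = (9y, -9x, 9z^2):
    (∇ × F)_x = ∂F_z/∂y - ∂F_y/∂z = 0,
    (∇ × F)_y = ∂F_x/∂z - ∂F_z/∂x = 0,
    (∇ × F)_z = ∂F_y/∂x - ∂F_x/∂y = -18.

On z = 4, (curl F)_z = -18.

Convert to polar (x = r cos θ, y = r sin θ, dA = r dr dθ); the integrand becomes -18, so

    ∬_D (curl F)_z dA = ∫_0^{2π} ∫_0^{3} (-18) · r dr dθ.

Inner (r from 0 to 3): -81.
Outer (θ from 0 to 2π): -162π.

Therefore ∮_C F · dr = -162π.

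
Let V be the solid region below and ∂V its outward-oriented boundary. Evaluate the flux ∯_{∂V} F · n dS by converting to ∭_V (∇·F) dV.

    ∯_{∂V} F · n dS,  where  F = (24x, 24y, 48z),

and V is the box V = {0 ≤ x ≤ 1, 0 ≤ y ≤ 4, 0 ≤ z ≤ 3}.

By the divergence theorem,

    ∯_{∂V} F · n dS = ∭_V (∇ · F) dV.

Compute the divergence:
    ∇ · F = ∂F_x/∂x + ∂F_y/∂y + ∂F_z/∂z = 24 + 24 + 48 = 96.

V is a rectangular box, so dV = dx dy dz with 0 ≤ x ≤ 1, 0 ≤ y ≤ 4, 0 ≤ z ≤ 3.

Integrate (96) over V as an iterated integral:

    ∭_V (∇·F) dV = ∫_0^{1} ∫_0^{4} ∫_0^{3} (96) dz dy dx.

Inner (z from 0 to 3): 288.
Middle (y from 0 to 4): 1152.
Outer (x from 0 to 1): 1152.

Therefore ∯_{∂V} F · n dS = 1152.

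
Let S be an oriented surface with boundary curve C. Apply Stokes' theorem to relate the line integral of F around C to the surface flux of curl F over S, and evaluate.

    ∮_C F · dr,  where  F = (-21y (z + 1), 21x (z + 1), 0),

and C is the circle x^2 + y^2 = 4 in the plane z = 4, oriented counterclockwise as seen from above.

Let S be the flat disk x^2 + y^2 ≤ 4 in the plane z = 4, with upward unit normal n̂ = ẑ. By Stokes' theorem,

    ∮_C F · dr = ∬_S (∇ × F) · n̂ dS = ∬_D (curl F)_z dA,

where D is the disk x^2 + y^2 ≤ 4.

Compute the curl of F = (-21y (z + 1), 21x (z + 1), 0):
    (∇ × F)_x = ∂F_z/∂y - ∂F_y/∂z = -21x,
    (∇ × F)_y = ∂F_x/∂z - ∂F_z/∂x = -21y,
    (∇ × F)_z = ∂F_y/∂x - ∂F_x/∂y = 42z + 42.

On z = 4, (curl F)_z = 210.

Convert to polar (x = r cos θ, y = r sin θ, dA = r dr dθ); the integrand becomes 210, so

    ∬_D (curl F)_z dA = ∫_0^{2π} ∫_0^{2} (210) · r dr dθ.

Inner (r from 0 to 2): 420.
Outer (θ from 0 to 2π): 840π.

Therefore ∮_C F · dr = 840π.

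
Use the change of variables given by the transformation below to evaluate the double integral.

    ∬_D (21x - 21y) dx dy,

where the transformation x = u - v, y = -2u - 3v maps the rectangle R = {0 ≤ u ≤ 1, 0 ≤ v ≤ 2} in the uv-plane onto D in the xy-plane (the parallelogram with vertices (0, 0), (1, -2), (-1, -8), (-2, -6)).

Compute the Jacobian determinant of (x, y) with respect to (u, v):

    ∂(x,y)/∂(u,v) = | 1  -1 | = (1)(-3) - (-1)(-2) = -5.
                   | -2  -3 |

Its absolute value is |J| = 5 (the area scaling factor).

Substituting x = u - v, y = -2u - 3v into the integrand,

    21x - 21y → 63u + 42v,

so the integral becomes

    ∬_R (63u + 42v) · |J| du dv = ∫_0^1 ∫_0^2 (315u + 210v) dv du.

Inner (v): 630u + 420.
Outer (u): 735.

Therefore ∬_D (21x - 21y) dx dy = 735.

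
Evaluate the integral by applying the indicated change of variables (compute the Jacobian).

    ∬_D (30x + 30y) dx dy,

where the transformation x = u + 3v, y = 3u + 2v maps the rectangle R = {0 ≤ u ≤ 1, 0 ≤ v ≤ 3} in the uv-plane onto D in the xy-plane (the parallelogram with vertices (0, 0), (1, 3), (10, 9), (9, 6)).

Compute the Jacobian determinant of (x, y) with respect to (u, v):

    ∂(x,y)/∂(u,v) = | 1  3 | = (1)(2) - (3)(3) = -7.
                   | 3  2 |

Its absolute value is |J| = 7 (the area scaling factor).

Substituting x = u + 3v, y = 3u + 2v into the integrand,

    30x + 30y → 120u + 150v,

so the integral becomes

    ∬_R (120u + 150v) · |J| du dv = ∫_0^1 ∫_0^3 (840u + 1050v) dv du.

Inner (v): 2520u + 4725.
Outer (u): 5985.

Therefore ∬_D (30x + 30y) dx dy = 5985.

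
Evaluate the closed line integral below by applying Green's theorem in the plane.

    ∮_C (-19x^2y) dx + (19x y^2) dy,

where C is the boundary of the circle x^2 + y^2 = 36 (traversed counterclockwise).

Green's theorem converts the closed line integral into a double integral over the enclosed region D:

    ∮_C P dx + Q dy = ∬_D (∂Q/∂x - ∂P/∂y) dA.

Here P = -19x^2y, Q = 19x y^2, so

    ∂Q/∂x = 19y^2,    ∂P/∂y = -19x^2,
    ∂Q/∂x - ∂P/∂y = 19x^2 + 19y^2.

D is the region x^2 + y^2 ≤ 36. Evaluating the double integral:

In polar coordinates (x = r cos θ, y = r sin θ, dA = r dr dθ) the integrand becomes 19r^2, so

    ∬_D (19x^2 + 19y^2) dA = ∫_0^{2π} ∫_0^{6} (19r^2) · r dr dθ.

Inner (r from 0 to 6): 6156.
Outer (θ from 0 to 2π): 12312π.

Therefore ∮_C P dx + Q dy = 12312π.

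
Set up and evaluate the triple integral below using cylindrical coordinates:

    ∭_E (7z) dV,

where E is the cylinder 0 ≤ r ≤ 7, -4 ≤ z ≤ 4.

In cylindrical coordinates, x = r cos(θ), y = r sin(θ), z = z, and dV = r dr dθ dz.

The integrand becomes 7z, so

    ∭_E (7z) dV = ∫_{0}^{2π} ∫_{0}^{7} ∫_{-4}^{4} (7z) · r dz dr dθ.

Inner (z): 0.
Middle (r from 0 to 7): 0.
Outer (θ): 0.

Therefore the triple integral equals 0.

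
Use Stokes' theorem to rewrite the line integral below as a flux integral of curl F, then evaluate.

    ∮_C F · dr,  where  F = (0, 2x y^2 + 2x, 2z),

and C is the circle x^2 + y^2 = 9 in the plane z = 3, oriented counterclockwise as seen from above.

Let S be the flat disk x^2 + y^2 ≤ 9 in the plane z = 3, with upward unit normal n̂ = ẑ. By Stokes' theorem,

    ∮_C F · dr = ∬_S (∇ × F) · n̂ dS = ∬_D (curl F)_z dA,

where D is the disk x^2 + y^2 ≤ 9.

Compute the curl of F = (0, 2x y^2 + 2x, 2z):
    (∇ × F)_x = ∂F_z/∂y - ∂F_y/∂z = 0,
    (∇ × F)_y = ∂F_x/∂z - ∂F_z/∂x = 0,
    (∇ × F)_z = ∂F_y/∂x - ∂F_x/∂y = 2y^2 + 2.

On z = 3, (curl F)_z = 2y^2 + 2.

Convert to polar (x = r cos θ, y = r sin θ, dA = r dr dθ); the integrand becomes 2r^2sin(θ)^2 + 2, so

    ∬_D (curl F)_z dA = ∫_0^{2π} ∫_0^{3} (2r^2sin(θ)^2 + 2) · r dr dθ.

Inner (r from 0 to 3): 81sin(θ)^2/2 + 9.
Outer (θ from 0 to 2π): 117π/2.

Therefore ∮_C F · dr = 117π/2.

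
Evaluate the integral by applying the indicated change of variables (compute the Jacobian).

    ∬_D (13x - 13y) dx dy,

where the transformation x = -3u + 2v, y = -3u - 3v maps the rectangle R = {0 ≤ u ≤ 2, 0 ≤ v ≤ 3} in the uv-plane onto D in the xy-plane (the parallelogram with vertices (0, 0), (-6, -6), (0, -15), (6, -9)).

Compute the Jacobian determinant of (x, y) with respect to (u, v):

    ∂(x,y)/∂(u,v) = | -3  2 | = (-3)(-3) - (2)(-3) = 15.
                   | -3  -3 |

Its absolute value is |J| = 15 (the area scaling factor).

Substituting x = -3u + 2v, y = -3u - 3v into the integrand,

    13x - 13y → 65v,

so the integral becomes

    ∬_R (65v) · |J| du dv = ∫_0^2 ∫_0^3 (975v) dv du.

Inner (v): 8775/2.
Outer (u): 8775.

Therefore ∬_D (13x - 13y) dx dy = 8775.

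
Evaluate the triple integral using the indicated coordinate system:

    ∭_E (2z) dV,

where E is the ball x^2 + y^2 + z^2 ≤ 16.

In spherical coordinates, x = ρ sin(φ) cos(θ), y = ρ sin(φ) sin(θ), z = ρ cos(φ), and dV = ρ^2 sin(φ) dρ dφ dθ.

The integrand becomes 2ρ cos(φ), so

    ∭_E (2z) dV = ∫_{0}^{2π} ∫_{0}^{π} ∫_{0}^{4} (2ρ cos(φ)) · ρ^2 sin(φ) dρ dφ dθ.

Inner (ρ): 64sin(2φ).
Middle (φ): 0.
Outer (θ): 0.

Therefore the triple integral equals 0.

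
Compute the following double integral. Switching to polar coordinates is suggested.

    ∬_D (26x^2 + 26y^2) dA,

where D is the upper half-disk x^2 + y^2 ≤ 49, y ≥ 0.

The region D is 0 ≤ r ≤ 7, 0 ≤ θ ≤ π in polar coordinates, where x = r cos(θ), y = r sin(θ), and dA = r dr dθ.

Under the substitution, the integrand becomes 26r^2, so

    ∬_D (26x^2 + 26y^2) dA = ∫_{0}^{π} ∫_{0}^{7} (26r^2) · r dr dθ.

Inner integral (in r): ∫_{0}^{7} (26r^2) · r dr = 31213/2.

Outer integral (in θ): ∫_{0}^{π} (31213/2) dθ = 31213π/2.

Therefore ∬_D (26x^2 + 26y^2) dA = 31213π/2.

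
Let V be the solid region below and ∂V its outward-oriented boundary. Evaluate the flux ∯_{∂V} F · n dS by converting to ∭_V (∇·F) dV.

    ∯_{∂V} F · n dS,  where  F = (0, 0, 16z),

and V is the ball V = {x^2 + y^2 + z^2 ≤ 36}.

By the divergence theorem,

    ∯_{∂V} F · n dS = ∭_V (∇ · F) dV.

Compute the divergence:
    ∇ · F = ∂F_x/∂x + ∂F_y/∂y + ∂F_z/∂z = 0 + 0 + 16 = 16.

In spherical coordinates, x = ρ sin(φ) cos(θ), y = ρ sin(φ) sin(θ), z = ρ cos(φ), dV = ρ^2 sin(φ) dρ dφ dθ, with 0 ≤ ρ ≤ 6, 0 ≤ φ ≤ π, 0 ≤ θ ≤ 2π.

The integrand, after substitution and multiplying by the volume element, becomes (16) · ρ^2 sin(φ), so

    ∭_V (∇·F) dV = ∫_0^{2π} ∫_0^{π} ∫_0^{6} (16) · ρ^2 sin(φ) dρ dφ dθ.

Inner (ρ from 0 to 6): 1152sin(φ).
Middle (φ from 0 to π): 2304.
Outer (θ from 0 to 2π): 4608π.

Therefore ∯_{∂V} F · n dS = 4608π.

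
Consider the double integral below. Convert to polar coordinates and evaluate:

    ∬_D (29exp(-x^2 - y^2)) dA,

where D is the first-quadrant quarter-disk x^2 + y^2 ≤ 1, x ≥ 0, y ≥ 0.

The region D is 0 ≤ r ≤ 1, 0 ≤ θ ≤ π/2 in polar coordinates, where x = r cos(θ), y = r sin(θ), and dA = r dr dθ.

Under the substitution, the integrand becomes 29exp(-r^2), so

    ∬_D (29exp(-x^2 - y^2)) dA = ∫_{0}^{π/2} ∫_{0}^{1} (29exp(-r^2)) · r dr dθ.

Inner integral (in r): ∫_{0}^{1} (29exp(-r^2)) · r dr = 29/2 - 29exp(-1)/2.

Outer integral (in θ): ∫_{0}^{π/2} (29/2 - 29exp(-1)/2) dθ = -29π (1 - e)exp(-1)/4.

Therefore ∬_D (29exp(-x^2 - y^2)) dA = -29π (1 - e)exp(-1)/4.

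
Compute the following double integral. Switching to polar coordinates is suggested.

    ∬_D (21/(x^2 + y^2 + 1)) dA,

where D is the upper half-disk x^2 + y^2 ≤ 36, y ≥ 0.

The region D is 0 ≤ r ≤ 6, 0 ≤ θ ≤ π in polar coordinates, where x = r cos(θ), y = r sin(θ), and dA = r dr dθ.

Under the substitution, the integrand becomes 21/(r^2 + 1), so

    ∬_D (21/(x^2 + y^2 + 1)) dA = ∫_{0}^{π} ∫_{0}^{6} (21/(r^2 + 1)) · r dr dθ.

Inner integral (in r): ∫_{0}^{6} (21/(r^2 + 1)) · r dr = 21log(37)/2.

Outer integral (in θ): ∫_{0}^{π} (21log(37)/2) dθ = 21π log(37)/2.

Therefore ∬_D (21/(x^2 + y^2 + 1)) dA = 21π log(37)/2.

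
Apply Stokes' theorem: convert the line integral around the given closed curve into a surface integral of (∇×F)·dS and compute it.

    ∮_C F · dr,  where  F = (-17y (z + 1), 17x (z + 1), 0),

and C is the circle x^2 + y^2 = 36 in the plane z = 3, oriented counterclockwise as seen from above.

Let S be the flat disk x^2 + y^2 ≤ 36 in the plane z = 3, with upward unit normal n̂ = ẑ. By Stokes' theorem,

    ∮_C F · dr = ∬_S (∇ × F) · n̂ dS = ∬_D (curl F)_z dA,

where D is the disk x^2 + y^2 ≤ 36.

Compute the curl of F = (-17y (z + 1), 17x (z + 1), 0):
    (∇ × F)_x = ∂F_z/∂y - ∂F_y/∂z = -17x,
    (∇ × F)_y = ∂F_x/∂z - ∂F_z/∂x = -17y,
    (∇ × F)_z = ∂F_y/∂x - ∂F_x/∂y = 34z + 34.

On z = 3, (curl F)_z = 136.

Convert to polar (x = r cos θ, y = r sin θ, dA = r dr dθ); the integrand becomes 136, so

    ∬_D (curl F)_z dA = ∫_0^{2π} ∫_0^{6} (136) · r dr dθ.

Inner (r from 0 to 6): 2448.
Outer (θ from 0 to 2π): 4896π.

Therefore ∮_C F · dr = 4896π.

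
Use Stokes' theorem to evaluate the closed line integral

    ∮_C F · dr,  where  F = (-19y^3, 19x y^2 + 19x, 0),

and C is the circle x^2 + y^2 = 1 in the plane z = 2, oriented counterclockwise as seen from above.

Let S be the flat disk x^2 + y^2 ≤ 1 in the plane z = 2, with upward unit normal n̂ = ẑ. By Stokes' theorem,

    ∮_C F · dr = ∬_S (∇ × F) · n̂ dS = ∬_D (curl F)_z dA,

where D is the disk x^2 + y^2 ≤ 1.

Compute the curl of F = (-19y^3, 19x y^2 + 19x, 0):
    (∇ × F)_x = ∂F_z/∂y - ∂F_y/∂z = 0,
    (∇ × F)_y = ∂F_x/∂z - ∂F_z/∂x = 0,
    (∇ × F)_z = ∂F_y/∂x - ∂F_x/∂y = 76y^2 + 19.

On z = 2, (curl F)_z = 76y^2 + 19.

Convert to polar (x = r cos θ, y = r sin θ, dA = r dr dθ); the integrand becomes 76r^2sin(θ)^2 + 19, so

    ∬_D (curl F)_z dA = ∫_0^{2π} ∫_0^{1} (76r^2sin(θ)^2 + 19) · r dr dθ.

Inner (r from 0 to 1): 19sin(θ)^2 + 19/2.
Outer (θ from 0 to 2π): 38π.

Therefore ∮_C F · dr = 38π.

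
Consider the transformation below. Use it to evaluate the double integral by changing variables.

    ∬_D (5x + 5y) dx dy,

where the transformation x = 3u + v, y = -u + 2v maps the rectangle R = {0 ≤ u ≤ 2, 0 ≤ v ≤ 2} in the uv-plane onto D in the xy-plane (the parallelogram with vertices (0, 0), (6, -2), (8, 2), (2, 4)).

Compute the Jacobian determinant of (x, y) with respect to (u, v):

    ∂(x,y)/∂(u,v) = | 3  1 | = (3)(2) - (1)(-1) = 7.
                   | -1  2 |

Its absolute value is |J| = 7 (the area scaling factor).

Substituting x = 3u + v, y = -u + 2v into the integrand,

    5x + 5y → 10u + 15v,

so the integral becomes

    ∬_R (10u + 15v) · |J| du dv = ∫_0^2 ∫_0^2 (70u + 105v) dv du.

Inner (v): 140u + 210.
Outer (u): 700.

Therefore ∬_D (5x + 5y) dx dy = 700.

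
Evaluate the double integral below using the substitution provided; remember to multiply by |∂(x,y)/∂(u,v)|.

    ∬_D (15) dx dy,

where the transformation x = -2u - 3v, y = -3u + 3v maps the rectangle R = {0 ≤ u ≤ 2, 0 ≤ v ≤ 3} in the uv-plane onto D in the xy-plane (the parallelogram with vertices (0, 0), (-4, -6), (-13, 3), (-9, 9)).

Compute the Jacobian determinant of (x, y) with respect to (u, v):

    ∂(x,y)/∂(u,v) = | -2  -3 | = (-2)(3) - (-3)(-3) = -15.
                   | -3  3 |

Its absolute value is |J| = 15 (the area scaling factor).

Substituting x = -2u - 3v, y = -3u + 3v into the integrand,

    15 → 15,

so the integral becomes

    ∬_R (15) · |J| du dv = ∫_0^2 ∫_0^3 (225) dv du.

Inner (v): 675.
Outer (u): 1350.

Therefore ∬_D (15) dx dy = 1350.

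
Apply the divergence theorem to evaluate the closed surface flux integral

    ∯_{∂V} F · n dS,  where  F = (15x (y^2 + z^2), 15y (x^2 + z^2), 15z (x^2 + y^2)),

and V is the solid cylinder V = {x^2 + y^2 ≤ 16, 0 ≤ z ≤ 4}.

By the divergence theorem,

    ∯_{∂V} F · n dS = ∭_V (∇ · F) dV.

Compute the divergence:
    ∇ · F = ∂F_x/∂x + ∂F_y/∂y + ∂F_z/∂z = 15y^2 + 15z^2 + 15x^2 + 15z^2 + 15x^2 + 15y^2 = 30x^2 + 30y^2 + 30z^2.

In cylindrical coordinates, x = r cos(θ), y = r sin(θ), z = z, dV = r dr dθ dz, with 0 ≤ r ≤ 4, 0 ≤ θ ≤ 2π, 0 ≤ z ≤ 4.

The integrand, after substitution and multiplying by the volume element, becomes (30r^2 + 30z^2) · r, so

    ∭_V (∇·F) dV = ∫_0^{2π} ∫_0^{4} ∫_0^{4} (30r^2 + 30z^2) · r dz dr dθ.

Inner (z from 0 to 4): 120r^3 + 640r.
Middle (r from 0 to 4): 12800.
Outer (θ from 0 to 2π): 25600π.

Therefore ∯_{∂V} F · n dS = 25600π.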